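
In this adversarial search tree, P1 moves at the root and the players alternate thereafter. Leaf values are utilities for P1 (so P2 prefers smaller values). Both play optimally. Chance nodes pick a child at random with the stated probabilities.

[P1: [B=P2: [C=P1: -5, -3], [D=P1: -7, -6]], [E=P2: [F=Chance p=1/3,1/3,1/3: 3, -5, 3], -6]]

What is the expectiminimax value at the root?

-6

C (P1): max(-5, -3) = -3
D (P1): max(-7, -6) = -6
B (P2): min(-3, -6) = -6
F (Chance): 1/3·3 + 1/3·-5 + 1/3·3 = 0.33
E (P2): min(0.33, -6) = -6
Root (P1): max(-6, -6) = -6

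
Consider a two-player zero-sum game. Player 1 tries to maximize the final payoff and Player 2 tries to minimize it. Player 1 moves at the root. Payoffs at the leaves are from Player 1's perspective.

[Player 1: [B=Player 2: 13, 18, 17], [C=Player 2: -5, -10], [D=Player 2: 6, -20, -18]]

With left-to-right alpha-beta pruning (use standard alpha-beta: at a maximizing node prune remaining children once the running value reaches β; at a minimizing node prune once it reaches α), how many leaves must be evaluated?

B [α=-∞,β=+∞]: v=13
C [α=13,β=+∞]: v=-5 after child 1 ≤ α → α-cutoff, skip 1
D [α=13,β=+∞]: v=6 after child 1 ≤ α → α-cutoff, skip 2
Root [α=-∞,β=+∞]: v=13
Leaves evaluated: 5 of 8.

5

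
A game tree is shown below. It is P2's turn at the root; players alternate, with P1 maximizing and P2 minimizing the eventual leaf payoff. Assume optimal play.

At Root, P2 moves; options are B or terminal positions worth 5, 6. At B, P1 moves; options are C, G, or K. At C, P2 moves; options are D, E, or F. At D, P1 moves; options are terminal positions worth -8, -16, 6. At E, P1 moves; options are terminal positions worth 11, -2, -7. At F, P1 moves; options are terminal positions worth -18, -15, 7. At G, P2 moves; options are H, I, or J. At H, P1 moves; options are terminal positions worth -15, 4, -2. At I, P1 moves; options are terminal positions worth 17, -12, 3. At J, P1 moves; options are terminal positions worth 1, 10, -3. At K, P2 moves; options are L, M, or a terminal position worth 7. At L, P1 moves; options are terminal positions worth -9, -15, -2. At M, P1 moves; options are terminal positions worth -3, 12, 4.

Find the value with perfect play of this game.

5

D (P1): max(-8, -16, 6) = 6
E (P1): max(11, -2, -7) = 11
F (P1): max(-18, -15, 7) = 7
C (P2): min(6, 11, 7) = 6
H (P1): max(-15, 4, -2) = 4
I (P1): max(17, -12, 3) = 17
J (P1): max(1, 10, -3) = 10
G (P2): min(4, 17, 10) = 4
L (P1): max(-9, -15, -2) = -2
M (P1): max(-3, 12, 4) = 12
K (P2): min(-2, 12, 7) = -2
B (P1): max(6, 4, -2) = 6
Root (P2): min(6, 5, 6) = 5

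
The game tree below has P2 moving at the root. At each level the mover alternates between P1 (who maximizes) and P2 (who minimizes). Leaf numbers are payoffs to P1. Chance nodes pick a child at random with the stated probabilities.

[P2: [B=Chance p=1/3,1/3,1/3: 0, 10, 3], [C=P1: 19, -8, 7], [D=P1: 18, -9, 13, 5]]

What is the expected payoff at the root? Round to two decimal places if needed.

B (Chance): 1/3·0 + 1/3·10 + 1/3·3 = 4.33
C (P1): max(19, -8, 7) = 19
D (P1): max(18, -9, 13, 5) = 18
Root (P2): min(4.33, 19, 18) = 4.33

4.33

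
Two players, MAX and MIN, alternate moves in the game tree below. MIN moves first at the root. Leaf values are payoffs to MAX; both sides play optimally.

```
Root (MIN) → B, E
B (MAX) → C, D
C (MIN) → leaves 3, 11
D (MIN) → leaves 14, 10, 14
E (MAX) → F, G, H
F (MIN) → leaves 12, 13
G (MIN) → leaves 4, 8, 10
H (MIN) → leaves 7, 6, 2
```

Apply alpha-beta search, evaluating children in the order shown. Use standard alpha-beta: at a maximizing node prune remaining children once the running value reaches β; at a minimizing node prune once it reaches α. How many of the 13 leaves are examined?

7

C [α=-∞,β=+∞]: v=3
D [α=3,β=+∞]: v=10
B [α=-∞,β=+∞]: v=10
F [α=-∞,β=10]: v=12
E [α=-∞,β=10]: v=12 after child 1 ≥ β → β-cutoff, skip 2
Root [α=-∞,β=+∞]: v=10
Leaves evaluated: 7 of 13.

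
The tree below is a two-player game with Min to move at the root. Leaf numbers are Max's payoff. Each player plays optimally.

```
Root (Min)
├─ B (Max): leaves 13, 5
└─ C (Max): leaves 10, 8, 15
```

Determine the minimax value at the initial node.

13

B (Max): max(13, 5) = 13
C (Max): max(10, 8, 15) = 15
Root (Min): min(13, 15) = 13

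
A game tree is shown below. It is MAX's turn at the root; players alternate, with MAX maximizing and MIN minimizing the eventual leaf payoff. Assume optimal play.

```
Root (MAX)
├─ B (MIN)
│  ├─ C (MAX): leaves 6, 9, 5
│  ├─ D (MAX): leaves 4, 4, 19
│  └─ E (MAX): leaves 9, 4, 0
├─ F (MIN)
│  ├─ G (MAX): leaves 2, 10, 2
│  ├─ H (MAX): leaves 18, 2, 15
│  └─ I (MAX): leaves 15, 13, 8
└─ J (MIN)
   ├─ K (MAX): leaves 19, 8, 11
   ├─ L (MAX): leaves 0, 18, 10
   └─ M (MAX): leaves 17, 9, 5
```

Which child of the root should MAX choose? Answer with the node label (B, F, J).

C (MAX): max(6, 9, 5) = 9
D (MAX): max(4, 4, 19) = 19
E (MAX): max(9, 4, 0) = 9
B (MIN): min(9, 19, 9) = 9
G (MAX): max(2, 10, 2) = 10
H (MAX): max(18, 2, 15) = 18
I (MAX): max(15, 13, 8) = 15
F (MIN): min(10, 18, 15) = 10
K (MAX): max(19, 8, 11) = 19
L (MAX): max(0, 18, 10) = 18
M (MAX): max(17, 9, 5) = 17
J (MIN): min(19, 18, 17) = 17
Root (MAX): max(9, 10, 17) = 17
MAX picks the child with the highest value: J (value 17).

J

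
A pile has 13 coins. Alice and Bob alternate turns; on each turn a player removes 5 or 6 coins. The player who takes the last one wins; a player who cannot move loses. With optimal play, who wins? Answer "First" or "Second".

Mark each pile size as W (mover wins) or L (mover loses):
i:   0  1  2  3  4  5  6  7  8  9 10 11 12 13
     L  L  L  L  L  W  W  W  W  W  W  L  L  L
Position 13 is L, so the second player wins.

Second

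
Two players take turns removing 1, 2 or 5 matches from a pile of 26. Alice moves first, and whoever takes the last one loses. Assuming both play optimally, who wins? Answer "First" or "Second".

Mark each pile size as W (mover wins) or L (mover loses):
i:   0  1  2  3  4  5  6  7  8  9 10 11 12 13 14 15 16 17 18 19 20 21 22 23 24 25 26
     W  L  W  W  L  W  W  L  W  W  L  W  W  L  W  W  L  W  W  L  W  W  L  W  W  L  W
Position 26 is W, so the first player wins.

First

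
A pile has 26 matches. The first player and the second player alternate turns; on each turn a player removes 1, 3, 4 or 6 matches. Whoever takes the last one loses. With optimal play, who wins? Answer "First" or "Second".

Compute winning (W) and losing (L) positions by backward induction:
i:   0  1  2  3  4  5  6  7  8  9 10 11 12 13 14 15 16 17 18 19 20 21 22 23 24 25 26
     W  L  W  L  W  W  W  W  L  W  L  W  W  W  W  L  W  L  W  W  W  W  L  W  L  W  W
Position 26 is W, so the first player wins.

First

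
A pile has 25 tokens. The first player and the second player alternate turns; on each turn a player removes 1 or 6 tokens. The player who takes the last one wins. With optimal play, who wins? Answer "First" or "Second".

Second

Compute winning (W) and losing (L) positions by backward induction:
i:   0  1  2  3  4  5  6  7  8  9 10 11 12 13 14 15 16 17 18 19 20 21 22 23 24 25
     L  W  L  W  L  W  W  L  W  L  W  L  W  W  L  W  L  W  L  W  W  L  W  L  W  L
Position 25 is L, so the second player wins.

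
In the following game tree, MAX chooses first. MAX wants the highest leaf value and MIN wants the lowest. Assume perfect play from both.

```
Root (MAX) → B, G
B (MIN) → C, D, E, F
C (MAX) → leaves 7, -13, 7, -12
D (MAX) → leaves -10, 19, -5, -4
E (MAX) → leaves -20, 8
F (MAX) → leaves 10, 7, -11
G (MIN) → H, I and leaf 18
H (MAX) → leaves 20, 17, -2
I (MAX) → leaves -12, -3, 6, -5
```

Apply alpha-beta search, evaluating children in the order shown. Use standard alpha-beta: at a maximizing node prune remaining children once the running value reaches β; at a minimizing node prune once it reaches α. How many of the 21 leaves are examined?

C [α=-∞,β=+∞]: v=7
D [α=-∞,β=7]: v=19 after child 2 ≥ β → β-cutoff, skip 2
E [α=-∞,β=7]: v=8
F [α=-∞,β=7]: v=10 after child 1 ≥ β → β-cutoff, skip 2
B [α=-∞,β=+∞]: v=7
H [α=7,β=+∞]: v=20
I [α=7,β=20]: v=6
G [α=7,β=+∞]: v=6 after child 2 ≤ α → α-cutoff, skip 1
Root [α=-∞,β=+∞]: v=7
Leaves evaluated: 16 of 21.

16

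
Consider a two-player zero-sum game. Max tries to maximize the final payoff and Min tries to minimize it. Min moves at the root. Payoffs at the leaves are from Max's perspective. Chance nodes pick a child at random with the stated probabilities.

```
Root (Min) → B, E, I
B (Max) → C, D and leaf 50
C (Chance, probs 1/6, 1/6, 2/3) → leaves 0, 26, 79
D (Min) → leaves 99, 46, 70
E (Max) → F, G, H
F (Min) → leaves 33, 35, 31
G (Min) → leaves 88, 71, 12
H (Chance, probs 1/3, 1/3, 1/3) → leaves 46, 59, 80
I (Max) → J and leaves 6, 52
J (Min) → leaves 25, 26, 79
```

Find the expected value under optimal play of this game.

52

C (Chance): 1/6·0 + 1/6·26 + 2/3·79 = 57
D (Min): min(99, 46, 70) = 46
B (Max): max(57, 46, 50) = 57
F (Min): min(33, 35, 31) = 31
G (Min): min(88, 71, 12) = 12
H (Chance): 1/3·46 + 1/3·59 + 1/3·80 = 61.67
E (Max): max(31, 12, 61.67) = 61.67
J (Min): min(25, 26, 79) = 25
I (Max): max(25, 6, 52) = 52
Root (Min): min(57, 61.67, 52) = 52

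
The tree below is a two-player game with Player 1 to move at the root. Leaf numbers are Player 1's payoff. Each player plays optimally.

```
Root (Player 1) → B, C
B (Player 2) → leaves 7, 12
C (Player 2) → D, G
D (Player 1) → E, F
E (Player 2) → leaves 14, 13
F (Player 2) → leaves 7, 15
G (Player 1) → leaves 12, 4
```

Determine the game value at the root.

12

B (Player 2): min(7, 12) = 7
E (Player 2): min(14, 13) = 13
F (Player 2): min(7, 15) = 7
D (Player 1): max(13, 7) = 13
G (Player 1): max(12, 4) = 12
C (Player 2): min(13, 12) = 12
Root (Player 1): max(7, 12) = 12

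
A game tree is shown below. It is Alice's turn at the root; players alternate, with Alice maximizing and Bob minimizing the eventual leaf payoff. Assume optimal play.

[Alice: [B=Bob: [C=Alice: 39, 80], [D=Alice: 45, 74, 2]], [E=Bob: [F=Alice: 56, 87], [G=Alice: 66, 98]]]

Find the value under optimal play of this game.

87

C (Alice): max(39, 80) = 80
D (Alice): max(45, 74, 2) = 74
B (Bob): min(80, 74) = 74
F (Alice): max(56, 87) = 87
G (Alice): max(66, 98) = 98
E (Bob): min(87, 98) = 87
Root (Alice): max(74, 87) = 87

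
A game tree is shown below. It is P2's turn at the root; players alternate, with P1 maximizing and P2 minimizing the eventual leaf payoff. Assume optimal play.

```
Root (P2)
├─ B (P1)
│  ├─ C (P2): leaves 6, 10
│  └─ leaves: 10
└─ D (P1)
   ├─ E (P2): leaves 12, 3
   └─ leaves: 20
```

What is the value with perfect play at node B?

C: min(6, 10) = 6
B: max(6, 10) = 10

10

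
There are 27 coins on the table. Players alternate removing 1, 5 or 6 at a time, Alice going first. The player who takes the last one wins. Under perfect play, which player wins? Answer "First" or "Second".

First

Positions where the player to move wins (W) vs loses (L):
i:   0  1  2  3  4  5  6  7  8  9 10 11 12 13 14 15 16 17 18 19 20 21 22 23 24 25 26 27
     L  W  L  W  L  W  W  W  W  W  W  L  W  L  W  L  W  W  W  W  W  W  L  W  L  W  L  W
Position 27 is W, so the first player wins.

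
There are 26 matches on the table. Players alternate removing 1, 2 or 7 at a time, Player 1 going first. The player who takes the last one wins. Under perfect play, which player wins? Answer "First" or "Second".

First

Compute winning (W) and losing (L) positions by backward induction:
i:   0  1  2  3  4  5  6  7  8  9 10 11 12 13 14 15 16 17 18 19 20 21 22 23 24 25 26
     L  W  W  L  W  W  L  W  W  L  W  W  L  W  W  L  W  W  L  W  W  L  W  W  L  W  W
Position 26 is W, so the first player wins.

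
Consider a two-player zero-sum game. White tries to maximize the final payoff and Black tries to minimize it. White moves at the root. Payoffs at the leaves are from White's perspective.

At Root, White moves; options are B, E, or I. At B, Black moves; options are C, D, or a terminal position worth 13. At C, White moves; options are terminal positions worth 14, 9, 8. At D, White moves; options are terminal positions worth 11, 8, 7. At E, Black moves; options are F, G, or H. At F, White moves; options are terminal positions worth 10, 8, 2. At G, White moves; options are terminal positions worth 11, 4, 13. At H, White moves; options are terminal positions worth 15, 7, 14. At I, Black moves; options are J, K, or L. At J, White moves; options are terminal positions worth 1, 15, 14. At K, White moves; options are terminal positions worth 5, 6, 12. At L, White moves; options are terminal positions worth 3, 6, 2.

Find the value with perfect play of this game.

11

C (White): max(14, 9, 8) = 14
D (White): max(11, 8, 7) = 11
B (Black): min(14, 11, 13) = 11
F (White): max(10, 8, 2) = 10
G (White): max(11, 4, 13) = 13
H (White): max(15, 7, 14) = 15
E (Black): min(10, 13, 15) = 10
J (White): max(1, 15, 14) = 15
K (White): max(5, 6, 12) = 12
L (White): max(3, 6, 2) = 6
I (Black): min(15, 12, 6) = 6
Root (White): max(11, 10, 6) = 11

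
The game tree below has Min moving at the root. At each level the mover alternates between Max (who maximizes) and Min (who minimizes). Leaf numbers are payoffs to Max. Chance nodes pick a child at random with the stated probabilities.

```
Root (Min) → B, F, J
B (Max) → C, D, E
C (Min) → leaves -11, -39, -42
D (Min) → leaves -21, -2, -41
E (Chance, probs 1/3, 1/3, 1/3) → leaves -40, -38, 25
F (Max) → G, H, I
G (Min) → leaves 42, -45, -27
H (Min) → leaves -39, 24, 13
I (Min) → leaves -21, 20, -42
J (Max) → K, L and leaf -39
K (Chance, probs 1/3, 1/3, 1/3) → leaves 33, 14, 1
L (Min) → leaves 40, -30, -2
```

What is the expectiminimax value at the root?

-39

C (Min): min(-11, -39, -42) = -42
D (Min): min(-21, -2, -41) = -41
E (Chance): 1/3·-40 + 1/3·-38 + 1/3·25 = -17.67
B (Max): max(-42, -41, -17.67) = -17.67
G (Min): min(42, -45, -27) = -45
H (Min): min(-39, 24, 13) = -39
I (Min): min(-21, 20, -42) = -42
F (Max): max(-45, -39, -42) = -39
K (Chance): 1/3·33 + 1/3·14 + 1/3·1 = 16
L (Min): min(40, -30, -2) = -30
J (Max): max(16, -30, -39) = 16
Root (Min): min(-17.67, -39, 16) = -39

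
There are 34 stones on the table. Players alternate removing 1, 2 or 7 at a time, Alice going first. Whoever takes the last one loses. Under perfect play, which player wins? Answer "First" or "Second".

Second

Positions where the player to move wins (W) vs loses (L):
i:   0  1  2  3  4  5  6  7  8  9 10 11 12 13 14 15 16 17 18 19 20 21 22 23 24 25 26 27 28 29 30 31 32 33 34
     W  L  W  W  L  W  W  L  W  W  L  W  W  L  W  W  L  W  W  L  W  W  L  W  W  L  W  W  L  W  W  L  W  W  L
Position 34 is L, so the second player wins.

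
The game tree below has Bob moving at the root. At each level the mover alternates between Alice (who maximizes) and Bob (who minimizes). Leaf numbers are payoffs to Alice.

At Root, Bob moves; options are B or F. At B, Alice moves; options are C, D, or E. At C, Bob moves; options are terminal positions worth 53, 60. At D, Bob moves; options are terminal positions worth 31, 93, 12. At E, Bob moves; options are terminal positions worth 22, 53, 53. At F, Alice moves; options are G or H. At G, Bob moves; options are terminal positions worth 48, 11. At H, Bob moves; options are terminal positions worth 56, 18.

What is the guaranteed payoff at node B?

53

C: min(53, 60) = 53
D: min(31, 93, 12) = 12
E: min(22, 53, 53) = 22
B: max(53, 12, 22) = 53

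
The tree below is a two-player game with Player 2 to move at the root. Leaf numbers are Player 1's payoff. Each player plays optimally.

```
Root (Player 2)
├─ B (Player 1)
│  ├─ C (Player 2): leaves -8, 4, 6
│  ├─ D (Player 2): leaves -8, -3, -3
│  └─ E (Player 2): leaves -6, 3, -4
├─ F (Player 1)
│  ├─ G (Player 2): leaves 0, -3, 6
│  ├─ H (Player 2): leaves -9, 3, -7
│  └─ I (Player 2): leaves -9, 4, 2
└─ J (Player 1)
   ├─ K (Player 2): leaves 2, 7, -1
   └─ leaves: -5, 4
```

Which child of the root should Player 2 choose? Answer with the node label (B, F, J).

C (Player 2): min(-8, 4, 6) = -8
D (Player 2): min(-8, -3, -3) = -8
E (Player 2): min(-6, 3, -4) = -6
B (Player 1): max(-8, -8, -6) = -6
G (Player 2): min(0, -3, 6) = -3
H (Player 2): min(-9, 3, -7) = -9
I (Player 2): min(-9, 4, 2) = -9
F (Player 1): max(-3, -9, -9) = -3
K (Player 2): min(2, 7, -1) = -1
J (Player 1): max(-1, -5, 4) = 4
Root (Player 2): min(-6, -3, 4) = -6
Player 2 picks the child with the lowest value: B (value -6).

B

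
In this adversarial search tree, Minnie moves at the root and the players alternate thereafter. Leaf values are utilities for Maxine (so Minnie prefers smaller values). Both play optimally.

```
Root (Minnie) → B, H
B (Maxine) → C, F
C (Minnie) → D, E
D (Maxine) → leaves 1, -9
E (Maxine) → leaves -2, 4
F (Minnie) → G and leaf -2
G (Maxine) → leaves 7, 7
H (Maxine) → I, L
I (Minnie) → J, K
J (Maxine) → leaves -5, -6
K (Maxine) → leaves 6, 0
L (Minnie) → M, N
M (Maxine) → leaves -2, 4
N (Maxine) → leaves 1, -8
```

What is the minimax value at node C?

1

D: max(1, -9) = 1
E: max(-2, 4) = 4
C: min(1, 4) = 1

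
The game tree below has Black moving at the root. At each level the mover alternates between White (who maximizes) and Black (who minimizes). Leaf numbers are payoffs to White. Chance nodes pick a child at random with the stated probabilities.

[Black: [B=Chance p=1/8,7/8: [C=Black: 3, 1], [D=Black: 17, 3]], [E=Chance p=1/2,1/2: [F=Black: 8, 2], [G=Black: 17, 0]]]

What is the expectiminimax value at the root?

C (Black): min(3, 1) = 1
D (Black): min(17, 3) = 3
B (Chance): 1/8·1 + 7/8·3 = 2.75
F (Black): min(8, 2) = 2
G (Black): min(17, 0) = 0
E (Chance): 1/2·2 + 1/2·0 = 1
Root (Black): min(2.75, 1) = 1

1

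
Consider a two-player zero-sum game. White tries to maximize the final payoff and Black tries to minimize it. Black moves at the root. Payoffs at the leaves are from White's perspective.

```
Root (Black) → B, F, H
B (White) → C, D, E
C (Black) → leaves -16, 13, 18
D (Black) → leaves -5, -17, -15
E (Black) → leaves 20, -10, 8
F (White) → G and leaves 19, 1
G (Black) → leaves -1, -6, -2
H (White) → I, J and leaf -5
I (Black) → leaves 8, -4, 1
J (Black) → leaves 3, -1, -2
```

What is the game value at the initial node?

C (Black): min(-16, 13, 18) = -16
D (Black): min(-5, -17, -15) = -17
E (Black): min(20, -10, 8) = -10
B (White): max(-16, -17, -10) = -10
G (Black): min(-1, -6, -2) = -6
F (White): max(-6, 19, 1) = 19
I (Black): min(8, -4, 1) = -4
J (Black): min(3, -1, -2) = -2
H (White): max(-4, -2, -5) = -2
Root (Black): min(-10, 19, -2) = -10

-10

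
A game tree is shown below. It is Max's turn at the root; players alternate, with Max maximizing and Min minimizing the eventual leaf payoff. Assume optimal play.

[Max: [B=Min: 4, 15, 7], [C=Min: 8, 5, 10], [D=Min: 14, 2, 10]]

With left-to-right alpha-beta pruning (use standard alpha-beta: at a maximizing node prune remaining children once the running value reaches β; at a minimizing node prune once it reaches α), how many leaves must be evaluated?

B [α=-∞,β=+∞]: v=4
C [α=4,β=+∞]: v=5
D [α=5,β=+∞]: v=2 after child 2 ≤ α → α-cutoff, skip 1
Root [α=-∞,β=+∞]: v=5
Leaves evaluated: 8 of 9.

8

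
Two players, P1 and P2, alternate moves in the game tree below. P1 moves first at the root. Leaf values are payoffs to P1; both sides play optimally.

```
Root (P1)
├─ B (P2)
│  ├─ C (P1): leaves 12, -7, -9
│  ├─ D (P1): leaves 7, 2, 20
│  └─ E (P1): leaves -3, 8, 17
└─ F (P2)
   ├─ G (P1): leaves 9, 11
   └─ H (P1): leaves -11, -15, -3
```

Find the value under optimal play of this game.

C (P1): max(12, -7, -9) = 12
D (P1): max(7, 2, 20) = 20
E (P1): max(-3, 8, 17) = 17
B (P2): min(12, 20, 17) = 12
G (P1): max(9, 11) = 11
H (P1): max(-11, -15, -3) = -3
F (P2): min(11, -3) = -3
Root (P1): max(12, -3) = 12

12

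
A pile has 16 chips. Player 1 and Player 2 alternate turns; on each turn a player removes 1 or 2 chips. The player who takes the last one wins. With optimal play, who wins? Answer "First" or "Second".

First

Mark each pile size as W (mover wins) or L (mover loses):
i:   0  1  2  3  4  5  6  7  8  9 10 11 12 13 14 15 16
     L  W  W  L  W  W  L  W  W  L  W  W  L  W  W  L  W
Position 16 is W, so the first player wins.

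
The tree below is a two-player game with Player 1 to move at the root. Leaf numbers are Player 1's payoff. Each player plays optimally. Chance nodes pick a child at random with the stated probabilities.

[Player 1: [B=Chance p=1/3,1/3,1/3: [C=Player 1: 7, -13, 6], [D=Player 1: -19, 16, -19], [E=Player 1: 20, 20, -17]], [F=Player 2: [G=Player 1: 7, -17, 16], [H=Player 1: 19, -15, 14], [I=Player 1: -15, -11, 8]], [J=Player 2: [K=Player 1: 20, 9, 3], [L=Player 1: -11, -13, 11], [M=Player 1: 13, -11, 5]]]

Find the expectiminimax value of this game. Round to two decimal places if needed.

C (Player 1): max(7, -13, 6) = 7
D (Player 1): max(-19, 16, -19) = 16
E (Player 1): max(20, 20, -17) = 20
B (Chance): 1/3·7 + 1/3·16 + 1/3·20 = 14.33
G (Player 1): max(7, -17, 16) = 16
H (Player 1): max(19, -15, 14) = 19
I (Player 1): max(-15, -11, 8) = 8
F (Player 2): min(16, 19, 8) = 8
K (Player 1): max(20, 9, 3) = 20
L (Player 1): max(-11, -13, 11) = 11
M (Player 1): max(13, -11, 5) = 13
J (Player 2): min(20, 11, 13) = 11
Root (Player 1): max(14.33, 8, 11) = 14.33

14.33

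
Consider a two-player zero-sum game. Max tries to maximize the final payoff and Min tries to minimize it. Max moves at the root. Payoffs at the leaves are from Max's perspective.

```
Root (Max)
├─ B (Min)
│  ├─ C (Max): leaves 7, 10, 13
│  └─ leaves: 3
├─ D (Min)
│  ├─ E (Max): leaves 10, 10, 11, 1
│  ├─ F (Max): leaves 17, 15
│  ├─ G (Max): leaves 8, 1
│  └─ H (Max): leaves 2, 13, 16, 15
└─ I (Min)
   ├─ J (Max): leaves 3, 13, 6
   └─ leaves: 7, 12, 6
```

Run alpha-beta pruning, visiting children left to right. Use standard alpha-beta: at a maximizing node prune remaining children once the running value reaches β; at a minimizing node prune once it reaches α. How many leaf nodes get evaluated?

17

C [α=-∞,β=+∞]: v=13
B [α=-∞,β=+∞]: v=3
E [α=3,β=+∞]: v=11
F [α=3,β=11]: v=17 after child 1 ≥ β → β-cutoff, skip 1
G [α=3,β=11]: v=8
H [α=3,β=8]: v=13 after child 2 ≥ β → β-cutoff, skip 2
D [α=3,β=+∞]: v=8
J [α=8,β=+∞]: v=13
I [α=8,β=+∞]: v=7 after child 2 ≤ α → α-cutoff, skip 2
Root [α=-∞,β=+∞]: v=8
Leaves evaluated: 17 of 22.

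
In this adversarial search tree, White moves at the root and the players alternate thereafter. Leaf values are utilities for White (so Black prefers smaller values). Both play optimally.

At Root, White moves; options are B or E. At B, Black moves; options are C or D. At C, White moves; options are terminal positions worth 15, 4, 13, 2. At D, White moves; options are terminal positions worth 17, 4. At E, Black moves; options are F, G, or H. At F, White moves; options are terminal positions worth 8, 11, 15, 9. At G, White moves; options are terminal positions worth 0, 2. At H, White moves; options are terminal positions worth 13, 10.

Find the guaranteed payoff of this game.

C (White): max(15, 4, 13, 2) = 15
D (White): max(17, 4) = 17
B (Black): min(15, 17) = 15
F (White): max(8, 11, 15, 9) = 15
G (White): max(0, 2) = 2
H (White): max(13, 10) = 13
E (Black): min(15, 2, 13) = 2
Root (White): max(15, 2) = 15

15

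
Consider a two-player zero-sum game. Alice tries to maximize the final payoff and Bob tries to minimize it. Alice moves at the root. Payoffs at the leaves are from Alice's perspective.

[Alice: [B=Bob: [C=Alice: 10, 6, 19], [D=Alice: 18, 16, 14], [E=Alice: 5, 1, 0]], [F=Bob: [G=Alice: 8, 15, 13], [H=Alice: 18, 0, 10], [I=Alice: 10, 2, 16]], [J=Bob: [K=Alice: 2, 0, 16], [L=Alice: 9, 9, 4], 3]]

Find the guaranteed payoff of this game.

15

C (Alice): max(10, 6, 19) = 19
D (Alice): max(18, 16, 14) = 18
E (Alice): max(5, 1, 0) = 5
B (Bob): min(19, 18, 5) = 5
G (Alice): max(8, 15, 13) = 15
H (Alice): max(18, 0, 10) = 18
I (Alice): max(10, 2, 16) = 16
F (Bob): min(15, 18, 16) = 15
K (Alice): max(2, 0, 16) = 16
L (Alice): max(9, 9, 4) = 9
J (Bob): min(16, 9, 3) = 3
Root (Alice): max(5, 15, 3) = 15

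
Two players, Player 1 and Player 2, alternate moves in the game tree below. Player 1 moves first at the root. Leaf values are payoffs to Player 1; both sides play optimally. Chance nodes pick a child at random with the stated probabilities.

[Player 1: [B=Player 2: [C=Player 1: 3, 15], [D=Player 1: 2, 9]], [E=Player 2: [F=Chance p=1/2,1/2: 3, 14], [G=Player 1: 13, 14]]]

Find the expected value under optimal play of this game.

9

C (Player 1): max(3, 15) = 15
D (Player 1): max(2, 9) = 9
B (Player 2): min(15, 9) = 9
F (Chance): 1/2·3 + 1/2·14 = 8.5
G (Player 1): max(13, 14) = 14
E (Player 2): min(8.5, 14) = 8.5
Root (Player 1): max(9, 8.5) = 9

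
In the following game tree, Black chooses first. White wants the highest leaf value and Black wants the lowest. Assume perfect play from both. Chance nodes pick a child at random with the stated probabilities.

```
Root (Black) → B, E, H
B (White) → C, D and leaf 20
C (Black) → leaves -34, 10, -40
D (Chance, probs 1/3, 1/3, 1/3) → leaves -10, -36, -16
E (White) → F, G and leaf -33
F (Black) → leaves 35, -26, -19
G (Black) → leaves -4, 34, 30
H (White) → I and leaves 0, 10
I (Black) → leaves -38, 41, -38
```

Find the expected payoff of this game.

-4

C (Black): min(-34, 10, -40) = -40
D (Chance): 1/3·-10 + 1/3·-36 + 1/3·-16 = -20.67
B (White): max(-40, -20.67, 20) = 20
F (Black): min(35, -26, -19) = -26
G (Black): min(-4, 34, 30) = -4
E (White): max(-26, -4, -33) = -4
I (Black): min(-38, 41, -38) = -38
H (White): max(-38, 0, 10) = 10
Root (Black): min(20, -4, 10) = -4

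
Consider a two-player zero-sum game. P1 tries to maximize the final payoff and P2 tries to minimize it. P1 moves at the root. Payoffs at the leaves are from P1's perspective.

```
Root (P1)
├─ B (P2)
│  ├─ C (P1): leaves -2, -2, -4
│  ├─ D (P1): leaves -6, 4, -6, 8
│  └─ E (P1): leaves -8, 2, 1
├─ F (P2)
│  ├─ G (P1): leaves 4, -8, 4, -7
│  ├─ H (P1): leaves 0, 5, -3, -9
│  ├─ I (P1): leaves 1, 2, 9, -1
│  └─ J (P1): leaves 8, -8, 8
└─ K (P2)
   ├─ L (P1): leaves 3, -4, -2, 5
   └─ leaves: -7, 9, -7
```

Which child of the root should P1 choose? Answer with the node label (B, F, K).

F

C (P1): max(-2, -2, -4) = -2
D (P1): max(-6, 4, -6, 8) = 8
E (P1): max(-8, 2, 1) = 2
B (P2): min(-2, 8, 2) = -2
G (P1): max(4, -8, 4, -7) = 4
H (P1): max(0, 5, -3, -9) = 5
I (P1): max(1, 2, 9, -1) = 9
J (P1): max(8, -8, 8) = 8
F (P2): min(4, 5, 9, 8) = 4
L (P1): max(3, -4, -2, 5) = 5
K (P2): min(5, -7, 9, -7) = -7
Root (P1): max(-2, 4, -7) = 4
P1 picks the child with the highest value: F (value 4).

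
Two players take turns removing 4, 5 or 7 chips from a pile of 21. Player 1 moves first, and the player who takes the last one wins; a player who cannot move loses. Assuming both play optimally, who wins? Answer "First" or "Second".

Mark each pile size as W (mover wins) or L (mover loses):
i:   0  1  2  3  4  5  6  7  8  9 10 11 12 13 14 15 16 17 18 19 20 21
     L  L  L  L  W  W  W  W  W  W  W  L  L  L  L  W  W  W  W  W  W  W
Position 21 is W, so the first player wins.

First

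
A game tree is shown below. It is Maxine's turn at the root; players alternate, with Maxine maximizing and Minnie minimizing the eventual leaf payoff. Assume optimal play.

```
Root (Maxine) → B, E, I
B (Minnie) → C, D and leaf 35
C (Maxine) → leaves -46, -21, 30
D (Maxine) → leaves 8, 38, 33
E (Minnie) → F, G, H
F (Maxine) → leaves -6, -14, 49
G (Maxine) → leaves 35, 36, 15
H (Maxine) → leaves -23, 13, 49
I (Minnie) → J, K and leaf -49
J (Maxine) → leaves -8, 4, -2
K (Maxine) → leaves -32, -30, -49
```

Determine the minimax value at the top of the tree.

C (Maxine): max(-46, -21, 30) = 30
D (Maxine): max(8, 38, 33) = 38
B (Minnie): min(30, 38, 35) = 30
F (Maxine): max(-6, -14, 49) = 49
G (Maxine): max(35, 36, 15) = 36
H (Maxine): max(-23, 13, 49) = 49
E (Minnie): min(49, 36, 49) = 36
J (Maxine): max(-8, 4, -2) = 4
K (Maxine): max(-32, -30, -49) = -30
I (Minnie): min(4, -30, -49) = -49
Root (Maxine): max(30, 36, -49) = 36

36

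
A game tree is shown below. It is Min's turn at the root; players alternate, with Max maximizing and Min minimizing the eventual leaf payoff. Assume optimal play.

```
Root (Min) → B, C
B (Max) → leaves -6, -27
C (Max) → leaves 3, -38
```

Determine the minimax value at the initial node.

B (Max): max(-6, -27) = -6
C (Max): max(3, -38) = 3
Root (Min): min(-6, 3) = -6

-6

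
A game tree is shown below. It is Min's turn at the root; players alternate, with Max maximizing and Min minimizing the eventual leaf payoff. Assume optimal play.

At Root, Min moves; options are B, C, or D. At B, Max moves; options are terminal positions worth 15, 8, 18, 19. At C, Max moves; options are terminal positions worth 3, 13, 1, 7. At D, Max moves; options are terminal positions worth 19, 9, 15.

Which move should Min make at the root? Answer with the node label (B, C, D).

B (Max): max(15, 8, 18, 19) = 19
C (Max): max(3, 13, 1, 7) = 13
D (Max): max(19, 9, 15) = 19
Root (Min): min(19, 13, 19) = 13
Min picks the child with the lowest value: C (value 13).

C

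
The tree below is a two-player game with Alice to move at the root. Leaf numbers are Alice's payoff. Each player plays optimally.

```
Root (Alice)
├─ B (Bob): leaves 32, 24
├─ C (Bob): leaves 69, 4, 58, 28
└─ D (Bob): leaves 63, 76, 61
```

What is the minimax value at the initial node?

B (Bob): min(32, 24) = 24
C (Bob): min(69, 4, 58, 28) = 4
D (Bob): min(63, 76, 61) = 61
Root (Alice): max(24, 4, 61) = 61

61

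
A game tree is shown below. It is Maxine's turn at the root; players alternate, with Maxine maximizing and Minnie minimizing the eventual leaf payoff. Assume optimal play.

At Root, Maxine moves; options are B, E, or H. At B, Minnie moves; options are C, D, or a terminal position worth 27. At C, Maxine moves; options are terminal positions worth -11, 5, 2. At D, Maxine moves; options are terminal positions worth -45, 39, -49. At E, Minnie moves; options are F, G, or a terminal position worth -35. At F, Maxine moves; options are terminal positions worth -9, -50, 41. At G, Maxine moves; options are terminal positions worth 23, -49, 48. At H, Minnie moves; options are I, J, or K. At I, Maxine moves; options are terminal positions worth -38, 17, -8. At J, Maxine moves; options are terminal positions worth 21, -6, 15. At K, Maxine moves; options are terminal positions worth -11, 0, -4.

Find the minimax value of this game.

5

C (Maxine): max(-11, 5, 2) = 5
D (Maxine): max(-45, 39, -49) = 39
B (Minnie): min(5, 39, 27) = 5
F (Maxine): max(-9, -50, 41) = 41
G (Maxine): max(23, -49, 48) = 48
E (Minnie): min(41, 48, -35) = -35
I (Maxine): max(-38, 17, -8) = 17
J (Maxine): max(21, -6, 15) = 21
K (Maxine): max(-11, 0, -4) = 0
H (Minnie): min(17, 21, 0) = 0
Root (Maxine): max(5, -35, 0) = 5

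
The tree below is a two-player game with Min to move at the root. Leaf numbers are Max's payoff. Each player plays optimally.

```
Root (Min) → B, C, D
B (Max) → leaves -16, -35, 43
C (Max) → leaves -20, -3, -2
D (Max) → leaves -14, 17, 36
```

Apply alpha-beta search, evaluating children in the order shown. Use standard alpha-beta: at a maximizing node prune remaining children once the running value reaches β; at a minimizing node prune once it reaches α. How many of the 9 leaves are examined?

B [α=-∞,β=+∞]: v=43
C [α=-∞,β=43]: v=-2
D [α=-∞,β=-2]: v=17 after child 2 ≥ β → β-cutoff, skip 1
Root [α=-∞,β=+∞]: v=-2
Leaves evaluated: 8 of 9.

8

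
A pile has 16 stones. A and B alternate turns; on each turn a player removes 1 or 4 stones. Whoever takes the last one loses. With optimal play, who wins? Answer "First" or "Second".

Second

W/L table (W = player to move can force a win):
i:   0  1  2  3  4  5  6  7  8  9 10 11 12 13 14 15 16
     W  L  W  L  W  W  L  W  L  W  W  L  W  L  W  W  L
Position 16 is L, so the second player wins.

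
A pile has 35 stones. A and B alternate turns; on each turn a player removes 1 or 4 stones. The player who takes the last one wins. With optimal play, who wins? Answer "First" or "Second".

i:   0  1  2  3  4  5  6  7  8  9 10 11 12 13 14 15 16 17 18 19 20 21 22 23 24 25 26 27 28 29 30 31 32 33 34 35
     L  W  L  W  W  L  W  L  W  W  L  W  L  W  W  L  W  L  W  W  L  W  L  W  W  L  W  L  W  W  L  W  L  W  W  L
Position 35 is L, so the second player wins.

Second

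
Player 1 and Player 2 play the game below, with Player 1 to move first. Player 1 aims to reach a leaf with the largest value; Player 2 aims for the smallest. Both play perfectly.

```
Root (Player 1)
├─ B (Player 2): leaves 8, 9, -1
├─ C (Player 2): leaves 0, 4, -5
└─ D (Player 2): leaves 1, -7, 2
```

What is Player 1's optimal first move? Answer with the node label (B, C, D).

B (Player 2): min(8, 9, -1) = -1
C (Player 2): min(0, 4, -5) = -5
D (Player 2): min(1, -7, 2) = -7
Root (Player 1): max(-1, -5, -7) = -1
Player 1 picks the child with the highest value: B (value -1).

B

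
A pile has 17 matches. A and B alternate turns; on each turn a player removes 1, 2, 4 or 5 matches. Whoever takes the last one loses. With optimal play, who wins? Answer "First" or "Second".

First

i:   0  1  2  3  4  5  6  7  8  9 10 11 12 13 14 15 16 17
     W  L  W  W  L  W  W  L  W  W  L  W  W  L  W  W  L  W
Position 17 is W, so the first player wins.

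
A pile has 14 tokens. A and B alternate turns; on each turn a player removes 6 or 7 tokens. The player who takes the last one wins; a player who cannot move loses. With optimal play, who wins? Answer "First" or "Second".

Second

Compute winning (W) and losing (L) positions by backward induction:
i:   0  1  2  3  4  5  6  7  8  9 10 11 12 13 14
     L  L  L  L  L  L  W  W  W  W  W  W  W  L  L
Position 14 is L, so the second player wins.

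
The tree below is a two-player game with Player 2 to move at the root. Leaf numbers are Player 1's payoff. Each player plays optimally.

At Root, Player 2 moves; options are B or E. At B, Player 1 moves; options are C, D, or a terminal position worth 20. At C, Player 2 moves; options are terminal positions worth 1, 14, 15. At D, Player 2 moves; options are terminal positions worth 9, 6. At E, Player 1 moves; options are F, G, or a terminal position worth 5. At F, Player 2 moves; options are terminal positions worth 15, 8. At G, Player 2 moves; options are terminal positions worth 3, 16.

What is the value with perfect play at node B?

C: min(1, 14, 15) = 1
D: min(9, 6) = 6
B: max(1, 6, 20) = 20

20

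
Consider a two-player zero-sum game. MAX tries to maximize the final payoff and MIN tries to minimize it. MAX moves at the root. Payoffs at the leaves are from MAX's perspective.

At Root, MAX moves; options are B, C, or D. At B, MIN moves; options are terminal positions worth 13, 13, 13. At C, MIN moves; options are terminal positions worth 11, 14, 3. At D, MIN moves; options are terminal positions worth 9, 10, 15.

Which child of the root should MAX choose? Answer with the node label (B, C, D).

B (MIN): min(13, 13, 13) = 13
C (MIN): min(11, 14, 3) = 3
D (MIN): min(9, 10, 15) = 9
Root (MAX): max(13, 3, 9) = 13
MAX picks the child with the highest value: B (value 13).

B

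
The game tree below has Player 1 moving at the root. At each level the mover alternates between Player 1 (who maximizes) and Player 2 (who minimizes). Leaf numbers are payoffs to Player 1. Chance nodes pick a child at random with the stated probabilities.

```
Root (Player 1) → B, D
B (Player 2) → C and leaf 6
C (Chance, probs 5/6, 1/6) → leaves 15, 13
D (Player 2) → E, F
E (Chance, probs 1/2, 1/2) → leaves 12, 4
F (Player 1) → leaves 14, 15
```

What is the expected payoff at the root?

C (Chance): 5/6·15 + 1/6·13 = 14.67
B (Player 2): min(14.67, 6) = 6
E (Chance): 1/2·12 + 1/2·4 = 8
F (Player 1): max(14, 15) = 15
D (Player 2): min(8, 15) = 8
Root (Player 1): max(6, 8) = 8

8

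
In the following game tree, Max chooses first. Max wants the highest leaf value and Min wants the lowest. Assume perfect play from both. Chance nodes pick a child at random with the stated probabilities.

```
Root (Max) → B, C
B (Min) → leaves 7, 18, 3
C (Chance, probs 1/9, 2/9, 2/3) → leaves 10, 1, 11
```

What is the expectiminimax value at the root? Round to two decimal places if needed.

8.67

B (Min): min(7, 18, 3) = 3
C (Chance): 1/9·10 + 2/9·1 + 2/3·11 = 8.67
Root (Max): max(3, 8.67) = 8.67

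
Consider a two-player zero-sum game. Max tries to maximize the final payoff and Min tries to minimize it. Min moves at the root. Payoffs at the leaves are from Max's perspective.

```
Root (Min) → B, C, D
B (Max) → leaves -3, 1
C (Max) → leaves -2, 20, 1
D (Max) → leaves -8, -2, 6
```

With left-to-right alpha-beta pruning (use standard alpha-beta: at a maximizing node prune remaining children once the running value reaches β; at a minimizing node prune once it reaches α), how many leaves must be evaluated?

B [α=-∞,β=+∞]: v=1
C [α=-∞,β=1]: v=20 after child 2 ≥ β → β-cutoff, skip 1
D [α=-∞,β=1]: v=6
Root [α=-∞,β=+∞]: v=1
Leaves evaluated: 7 of 8.

7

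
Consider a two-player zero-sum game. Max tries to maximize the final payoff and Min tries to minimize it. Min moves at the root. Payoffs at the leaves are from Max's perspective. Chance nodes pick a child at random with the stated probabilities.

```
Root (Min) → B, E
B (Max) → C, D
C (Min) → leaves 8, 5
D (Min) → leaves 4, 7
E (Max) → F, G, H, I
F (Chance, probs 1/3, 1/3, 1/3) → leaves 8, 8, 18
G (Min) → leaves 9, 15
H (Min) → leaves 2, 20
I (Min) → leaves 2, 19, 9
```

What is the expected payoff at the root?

C (Min): min(8, 5) = 5
D (Min): min(4, 7) = 4
B (Max): max(5, 4) = 5
F (Chance): 1/3·8 + 1/3·8 + 1/3·18 = 11.33
G (Min): min(9, 15) = 9
H (Min): min(2, 20) = 2
I (Min): min(2, 19, 9) = 2
E (Max): max(11.33, 9, 2, 2) = 11.33
Root (Min): min(5, 11.33) = 5

5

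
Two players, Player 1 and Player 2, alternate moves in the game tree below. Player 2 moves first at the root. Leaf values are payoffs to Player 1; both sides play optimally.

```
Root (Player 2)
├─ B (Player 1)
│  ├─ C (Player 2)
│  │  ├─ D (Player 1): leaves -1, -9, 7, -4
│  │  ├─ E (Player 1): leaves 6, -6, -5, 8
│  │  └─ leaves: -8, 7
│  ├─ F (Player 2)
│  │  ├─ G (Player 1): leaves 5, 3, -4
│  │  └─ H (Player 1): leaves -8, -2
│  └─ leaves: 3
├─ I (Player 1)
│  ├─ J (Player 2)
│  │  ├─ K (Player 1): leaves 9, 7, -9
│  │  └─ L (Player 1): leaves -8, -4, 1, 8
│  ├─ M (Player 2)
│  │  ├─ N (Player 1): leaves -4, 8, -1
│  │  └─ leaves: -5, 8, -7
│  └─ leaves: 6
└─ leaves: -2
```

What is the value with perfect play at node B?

D: max(-1, -9, 7, -4) = 7
E: max(6, -6, -5, 8) = 8
C: min(7, 8, -8, 7) = -8
G: max(5, 3, -4) = 5
H: max(-8, -2) = -2
F: min(5, -2) = -2
B: max(-8, -2, 3) = 3

3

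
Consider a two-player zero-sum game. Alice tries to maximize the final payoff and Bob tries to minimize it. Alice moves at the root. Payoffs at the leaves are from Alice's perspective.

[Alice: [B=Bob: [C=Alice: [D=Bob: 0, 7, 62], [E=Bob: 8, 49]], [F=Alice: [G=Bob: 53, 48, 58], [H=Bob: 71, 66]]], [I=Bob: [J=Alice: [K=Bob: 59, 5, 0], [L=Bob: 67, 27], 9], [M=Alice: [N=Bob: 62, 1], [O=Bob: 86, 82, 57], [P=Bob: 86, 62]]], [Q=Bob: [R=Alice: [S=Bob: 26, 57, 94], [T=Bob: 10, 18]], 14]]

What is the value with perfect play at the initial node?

D (Bob): min(0, 7, 62) = 0
E (Bob): min(8, 49) = 8
C (Alice): max(0, 8) = 8
G (Bob): min(53, 48, 58) = 48
H (Bob): min(71, 66) = 66
F (Alice): max(48, 66) = 66
B (Bob): min(8, 66) = 8
K (Bob): min(59, 5, 0) = 0
L (Bob): min(67, 27) = 27
J (Alice): max(0, 27, 9) = 27
N (Bob): min(62, 1) = 1
O (Bob): min(86, 82, 57) = 57
P (Bob): min(86, 62) = 62
M (Alice): max(1, 57, 62) = 62
I (Bob): min(27, 62) = 27
S (Bob): min(26, 57, 94) = 26
T (Bob): min(10, 18) = 10
R (Alice): max(26, 10) = 26
Q (Bob): min(26, 14) = 14
Root (Alice): max(8, 27, 14) = 27

27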